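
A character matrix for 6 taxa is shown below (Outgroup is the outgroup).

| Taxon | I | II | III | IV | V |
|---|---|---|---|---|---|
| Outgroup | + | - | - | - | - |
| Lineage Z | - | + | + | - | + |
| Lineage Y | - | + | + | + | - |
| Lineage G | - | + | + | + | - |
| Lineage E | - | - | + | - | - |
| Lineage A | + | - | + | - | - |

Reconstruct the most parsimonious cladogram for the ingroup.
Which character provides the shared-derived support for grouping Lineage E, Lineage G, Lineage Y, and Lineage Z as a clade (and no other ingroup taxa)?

I

Character polarity is set by the outgroup: the derived state is whichever differs from the outgroup's state, so for I the derived state is '-', and for the remaining characters it is '+'.
I (derived state '-') is shared by Lineage E, Lineage G, Lineage Y, and Lineage Z — a synapomorphy uniting that clade.
Only Lineage G, Lineage Y, and Lineage Z show the derived state '+' for II, supporting them as a clade.
III (derived state '+') is shared by all ingroup taxa — unites the whole ingroup.
IV: derived state '+' in Lineage G and Lineage Y only — synapomorphy for {Lineage G, Lineage Y}.
V (derived state '+') is unique to Lineage Z (autapomorphy; uninformative for grouping).
Most parsimonious ingroup topology: (((Lineage Z,(Lineage Y,Lineage G)),Lineage E),Lineage A).
The clade {Lineage E, Lineage G, Lineage Y, Lineage Z} is supported by I: its derived state '-' occurs in exactly those taxa and in no other taxon (including the outgroup).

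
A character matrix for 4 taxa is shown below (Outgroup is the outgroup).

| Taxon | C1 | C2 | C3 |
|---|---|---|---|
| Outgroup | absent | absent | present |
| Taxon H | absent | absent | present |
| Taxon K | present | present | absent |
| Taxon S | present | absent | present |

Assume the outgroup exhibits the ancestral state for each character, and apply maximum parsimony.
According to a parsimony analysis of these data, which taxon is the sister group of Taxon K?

Taxon S

Character polarity is set by the outgroup: the derived state is whichever differs from the outgroup's state, so for C3 the derived state is 'absent', and for the remaining characters it is 'present'.
Only Taxon K and Taxon S show the derived state 'present' for C1, supporting them as a clade.
C2: derived state 'present' in Taxon K only — an autapomorphy, so it tells us nothing about relationships among taxa.
C3 (derived state 'absent') is unique to Taxon K (autapomorphy; uninformative for grouping).
Most parsimonious ingroup topology: (Taxon H,(Taxon K,Taxon S)).
Taxon K and Taxon S form a cherry on this tree, so they are sister taxa.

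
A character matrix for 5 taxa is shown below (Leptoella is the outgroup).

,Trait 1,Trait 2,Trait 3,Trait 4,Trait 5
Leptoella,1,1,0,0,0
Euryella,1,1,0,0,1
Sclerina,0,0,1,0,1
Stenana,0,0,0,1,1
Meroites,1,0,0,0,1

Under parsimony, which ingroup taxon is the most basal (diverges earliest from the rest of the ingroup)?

Character polarity is set by the outgroup: the derived state is whichever differs from the outgroup's state, so for Trait 1, Trait 2 the derived state is '0', and for the remaining characters it is '1'.
Only Sclerina and Stenana show the derived state '0' for Trait 1, supporting them as a clade.
Only Meroites, Sclerina, and Stenana show the derived state '0' for Trait 2, supporting them as a clade.
Trait 3 (derived state '1') is unique to Sclerina (autapomorphy; uninformative for grouping).
Trait 4 (derived state '1') is unique to Stenana (autapomorphy; uninformative for grouping).
All ingroup taxa share the derived state '1' for Trait 5; it defines the ingroup but does not resolve relationships within it.
Most parsimonious ingroup topology: (Euryella,((Sclerina,Stenana),Meroites)).
Euryella is sister to the clade containing all other ingroup taxa, so it is the earliest-diverging (most basal) ingroup lineage.

Euryella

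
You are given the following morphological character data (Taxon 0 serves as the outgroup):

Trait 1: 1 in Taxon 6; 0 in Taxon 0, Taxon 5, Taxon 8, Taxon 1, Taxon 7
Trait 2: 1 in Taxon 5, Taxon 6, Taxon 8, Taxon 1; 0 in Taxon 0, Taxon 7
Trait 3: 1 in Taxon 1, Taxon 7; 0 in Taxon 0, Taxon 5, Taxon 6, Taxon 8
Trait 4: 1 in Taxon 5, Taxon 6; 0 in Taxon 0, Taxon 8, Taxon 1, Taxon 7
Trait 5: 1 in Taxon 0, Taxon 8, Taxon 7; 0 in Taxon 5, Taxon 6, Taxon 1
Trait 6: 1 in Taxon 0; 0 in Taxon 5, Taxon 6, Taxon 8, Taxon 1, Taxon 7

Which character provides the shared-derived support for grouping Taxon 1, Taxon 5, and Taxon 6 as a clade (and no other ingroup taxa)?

Character polarity is set by the outgroup: the derived state is whichever differs from the outgroup's state, so for Trait 5, Trait 6 the derived state is '0', and for the remaining characters it is '1'.
Trait 1 (derived state '1') is unique to Taxon 6 (autapomorphy; uninformative for grouping).
Only Taxon 1, Taxon 5, Taxon 6, and Taxon 8 show the derived state '1' for Trait 2, supporting them as a clade.
Trait 3 (state '1') occurs in Taxon 1 and Taxon 7 but conflicts with the nesting implied by the other characters — most parsimoniously interpreted as homoplasy.
Only Taxon 5 and Taxon 6 show the derived state '1' for Trait 4, supporting them as a clade.
Trait 5: derived state '0' in Taxon 1, Taxon 5, and Taxon 6 only — synapomorphy for {Taxon 1, Taxon 5, Taxon 6}.
Trait 6 (derived state '0') is shared by all ingroup taxa — unites the whole ingroup.
Most parsimonious ingroup topology: ((((Taxon 5,Taxon 6),Taxon 1),Taxon 8),Taxon 7).
The clade {Taxon 1, Taxon 5, Taxon 6} is supported by Trait 5: its derived state '0' occurs in exactly those taxa and in no other taxon (including the outgroup).

Trait 5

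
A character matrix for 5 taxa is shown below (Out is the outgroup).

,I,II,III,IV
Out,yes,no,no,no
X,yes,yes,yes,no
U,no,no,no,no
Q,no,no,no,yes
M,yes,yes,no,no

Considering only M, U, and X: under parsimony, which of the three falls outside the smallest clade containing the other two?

U

Character polarity is set by the outgroup: the derived state is whichever differs from the outgroup's state, so for I the derived state is 'no', and for the remaining characters it is 'yes'.
I (derived state 'no') is shared by Q and U — a synapomorphy uniting that clade.
II: derived state 'yes' in M and X only — synapomorphy for {M, X}.
III (derived state 'yes') is unique to X (autapomorphy; uninformative for grouping).
IV (derived state 'yes') is unique to Q (autapomorphy; uninformative for grouping).
Most parsimonious ingroup topology: ((Q,U),(X,M)).
X and M share a more recent common ancestor with each other than either does with U, so U is the least closely related of the three.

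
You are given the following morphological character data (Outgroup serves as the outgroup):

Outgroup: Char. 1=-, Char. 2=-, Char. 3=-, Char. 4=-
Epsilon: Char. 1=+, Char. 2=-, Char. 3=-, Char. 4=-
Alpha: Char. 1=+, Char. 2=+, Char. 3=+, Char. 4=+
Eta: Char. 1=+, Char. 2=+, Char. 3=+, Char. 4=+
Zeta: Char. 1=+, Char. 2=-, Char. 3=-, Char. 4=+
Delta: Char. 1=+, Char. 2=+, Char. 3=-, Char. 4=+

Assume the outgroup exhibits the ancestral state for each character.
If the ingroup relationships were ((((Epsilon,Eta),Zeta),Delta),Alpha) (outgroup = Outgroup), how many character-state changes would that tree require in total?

Map each character onto ((((Epsilon,Eta),Zeta),Delta),Alpha) (rooted by Outgroup) and count the minimum state changes it requires (Fitch parsimony):
Char. 1: 1; Char. 2: 3; Char. 3: 2; Char. 4: 2.
Total tree length = 8.

8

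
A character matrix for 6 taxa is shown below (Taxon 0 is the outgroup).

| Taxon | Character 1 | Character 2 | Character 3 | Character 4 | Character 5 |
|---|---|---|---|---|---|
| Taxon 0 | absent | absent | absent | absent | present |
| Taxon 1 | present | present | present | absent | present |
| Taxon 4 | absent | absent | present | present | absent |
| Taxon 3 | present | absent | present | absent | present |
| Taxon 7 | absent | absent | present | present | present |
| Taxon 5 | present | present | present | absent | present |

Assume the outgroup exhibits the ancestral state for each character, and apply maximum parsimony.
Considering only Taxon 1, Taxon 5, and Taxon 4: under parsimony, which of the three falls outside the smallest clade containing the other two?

Character polarity is set by the outgroup: the derived state is whichever differs from the outgroup's state, so for Character 5 the derived state is 'absent', and for the remaining characters it is 'present'.
Character 1: derived state 'present' in Taxon 1, Taxon 3, and Taxon 5 only — synapomorphy for {Taxon 1, Taxon 3, Taxon 5}.
Only Taxon 1 and Taxon 5 show the derived state 'present' for Character 2, supporting them as a clade.
Character 3 (derived state 'present') is shared by all ingroup taxa — unites the whole ingroup.
Only Taxon 4 and Taxon 7 show the derived state 'present' for Character 4, supporting them as a clade.
Character 5: derived state 'absent' in Taxon 4 only — an autapomorphy, so it tells us nothing about relationships among taxa.
Most parsimonious ingroup topology: (((Taxon 1,Taxon 5),Taxon 3),(Taxon 4,Taxon 7)).
Taxon 5 and Taxon 1 share a more recent common ancestor with each other than either does with Taxon 4, so Taxon 4 is the least closely related of the three.

Taxon 4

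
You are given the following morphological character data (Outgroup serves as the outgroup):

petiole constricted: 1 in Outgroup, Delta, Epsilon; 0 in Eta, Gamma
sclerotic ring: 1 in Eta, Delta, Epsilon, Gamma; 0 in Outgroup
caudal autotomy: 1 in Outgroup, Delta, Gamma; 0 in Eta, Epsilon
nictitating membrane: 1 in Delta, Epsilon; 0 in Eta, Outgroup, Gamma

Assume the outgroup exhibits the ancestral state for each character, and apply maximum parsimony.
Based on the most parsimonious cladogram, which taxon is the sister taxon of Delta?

Epsilon

Character polarity is set by the outgroup: the derived state is whichever differs from the outgroup's state, so for petiole constricted, caudal autotomy the derived state is '0', and for the remaining characters it is '1'.
petiole constricted: derived state '0' in Eta and Gamma only — synapomorphy for {Eta, Gamma}.
All ingroup taxa share the derived state '1' for sclerotic ring; it defines the ingroup but does not resolve relationships within it.
caudal autotomy groups Epsilon and Eta, which is incompatible with the clades supported by the remaining characters; treating it as convergent (homoplasy) costs fewer steps than any alternative tree.
Only Delta and Epsilon show the derived state '1' for nictitating membrane, supporting them as a clade.
Most parsimonious ingroup topology: ((Gamma,Eta),(Delta,Epsilon)).
Delta and Epsilon form a cherry on this tree, so they are sister taxa.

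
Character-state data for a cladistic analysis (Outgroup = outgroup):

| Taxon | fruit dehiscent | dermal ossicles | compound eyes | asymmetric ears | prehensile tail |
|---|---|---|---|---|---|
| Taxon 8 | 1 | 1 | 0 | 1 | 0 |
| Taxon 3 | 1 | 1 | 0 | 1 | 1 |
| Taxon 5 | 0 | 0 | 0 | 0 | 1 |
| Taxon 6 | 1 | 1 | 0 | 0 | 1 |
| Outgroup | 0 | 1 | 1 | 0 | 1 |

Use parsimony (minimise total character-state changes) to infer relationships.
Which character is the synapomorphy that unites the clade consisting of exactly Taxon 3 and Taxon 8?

Character polarity is set by the outgroup: the derived state is whichever differs from the outgroup's state, so for dermal ossicles, compound eyes, prehensile tail the derived state is '0', and for the remaining characters it is '1'.
Only Taxon 3, Taxon 6, and Taxon 8 show the derived state '1' for fruit dehiscent, supporting them as a clade.
dermal ossicles: derived state '0' in Taxon 5 only — an autapomorphy, so it tells us nothing about relationships among taxa.
compound eyes (derived state '0') is shared by all ingroup taxa — unites the whole ingroup.
asymmetric ears (derived state '1') is shared by Taxon 3 and Taxon 8 — a synapomorphy uniting that clade.
prehensile tail: derived state '0' in Taxon 8 only — an autapomorphy, so it tells us nothing about relationships among taxa.
Most parsimonious ingroup topology: (Taxon 5,((Taxon 3,Taxon 8),Taxon 6)).
The clade {Taxon 3, Taxon 8} is supported by asymmetric ears: its derived state '1' occurs in exactly those taxa and in no other taxon (including the outgroup).

asymmetric ears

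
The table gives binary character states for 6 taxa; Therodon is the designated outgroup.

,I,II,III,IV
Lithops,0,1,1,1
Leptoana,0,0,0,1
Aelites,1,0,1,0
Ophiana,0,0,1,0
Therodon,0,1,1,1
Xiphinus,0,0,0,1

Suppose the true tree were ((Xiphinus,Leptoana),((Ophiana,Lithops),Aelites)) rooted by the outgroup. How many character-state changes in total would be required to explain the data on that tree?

Map each character onto ((Xiphinus,Leptoana),((Ophiana,Lithops),Aelites)) (rooted by Therodon) and count the minimum state changes it requires (Fitch parsimony):
I: 1; II: 2; III: 1; IV: 2.
Total tree length = 6.

6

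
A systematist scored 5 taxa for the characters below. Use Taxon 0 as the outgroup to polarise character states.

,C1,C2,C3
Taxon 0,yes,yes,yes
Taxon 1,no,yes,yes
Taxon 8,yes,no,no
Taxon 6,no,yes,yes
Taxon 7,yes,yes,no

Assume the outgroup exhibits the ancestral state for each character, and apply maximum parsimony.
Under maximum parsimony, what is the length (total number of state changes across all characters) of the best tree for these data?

3

The outgroup has state 'yes' for every character, so 'no' is the derived state throughout.
C1: derived state 'no' in Taxon 1 and Taxon 6 only — synapomorphy for {Taxon 1, Taxon 6}.
C2 (derived state 'no') is unique to Taxon 8 (autapomorphy; uninformative for grouping).
C3 (derived state 'no') is shared by Taxon 7 and Taxon 8 — a synapomorphy uniting that clade.
Most parsimonious ingroup topology: ((Taxon 1,Taxon 6),(Taxon 8,Taxon 7)).
Changes per character on this tree: C1: 1; C2: 1; C3: 1.
Total = 3.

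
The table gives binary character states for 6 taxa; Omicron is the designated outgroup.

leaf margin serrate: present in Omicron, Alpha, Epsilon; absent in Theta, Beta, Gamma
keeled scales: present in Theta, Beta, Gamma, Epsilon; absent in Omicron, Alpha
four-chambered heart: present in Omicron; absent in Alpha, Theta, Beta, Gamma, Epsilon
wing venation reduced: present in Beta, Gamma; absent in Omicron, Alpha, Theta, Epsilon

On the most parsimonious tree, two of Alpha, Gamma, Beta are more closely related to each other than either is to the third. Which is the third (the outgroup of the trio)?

Alpha

Character polarity is set by the outgroup: the derived state is whichever differs from the outgroup's state, so for leaf margin serrate, four-chambered heart the derived state is 'absent', and for the remaining characters it is 'present'.
leaf margin serrate (derived state 'absent') is shared by Beta, Gamma, and Theta — a synapomorphy uniting that clade.
keeled scales (derived state 'present') is shared by Beta, Epsilon, Gamma, and Theta — a synapomorphy uniting that clade.
All ingroup taxa share the derived state 'absent' for four-chambered heart; it defines the ingroup but does not resolve relationships within it.
wing venation reduced: derived state 'present' in Beta and Gamma only — synapomorphy for {Beta, Gamma}.
Most parsimonious ingroup topology: (Alpha,((Theta,(Beta,Gamma)),Epsilon)).
Gamma and Beta share a more recent common ancestor with each other than either does with Alpha, so Alpha is the least closely related of the three.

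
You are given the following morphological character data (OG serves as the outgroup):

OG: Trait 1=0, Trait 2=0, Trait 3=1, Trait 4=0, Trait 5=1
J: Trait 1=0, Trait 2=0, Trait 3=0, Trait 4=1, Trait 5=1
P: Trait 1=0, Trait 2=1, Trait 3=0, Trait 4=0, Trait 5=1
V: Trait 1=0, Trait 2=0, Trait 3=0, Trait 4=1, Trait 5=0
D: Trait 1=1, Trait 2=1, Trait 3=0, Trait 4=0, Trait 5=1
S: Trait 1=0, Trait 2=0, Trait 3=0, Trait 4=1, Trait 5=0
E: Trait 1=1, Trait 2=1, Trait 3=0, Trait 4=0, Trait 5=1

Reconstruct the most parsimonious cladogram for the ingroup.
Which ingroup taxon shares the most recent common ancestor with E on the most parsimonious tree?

Character polarity is set by the outgroup: the derived state is whichever differs from the outgroup's state, so for Trait 3, Trait 5 the derived state is '0', and for the remaining characters it is '1'.
Trait 1 (derived state '1') is shared by D and E — a synapomorphy uniting that clade.
Trait 2 (derived state '1') is shared by D, E, and P — a synapomorphy uniting that clade.
Trait 3 (derived state '0') is shared by all ingroup taxa — unites the whole ingroup.
Only J, S, and V show the derived state '1' for Trait 4, supporting them as a clade.
Trait 5 (derived state '0') is shared by S and V — a synapomorphy uniting that clade.
Most parsimonious ingroup topology: ((J,(V,S)),(P,(D,E))).
E and D form a cherry on this tree, so they are sister taxa.

D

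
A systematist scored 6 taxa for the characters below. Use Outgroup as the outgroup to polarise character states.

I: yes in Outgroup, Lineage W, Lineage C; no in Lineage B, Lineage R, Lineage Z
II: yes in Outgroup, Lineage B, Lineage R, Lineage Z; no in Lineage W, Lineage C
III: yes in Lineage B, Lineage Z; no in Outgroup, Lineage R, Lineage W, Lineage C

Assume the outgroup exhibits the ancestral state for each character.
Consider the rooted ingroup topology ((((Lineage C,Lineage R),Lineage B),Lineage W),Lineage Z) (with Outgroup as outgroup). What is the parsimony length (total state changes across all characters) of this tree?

7

Map each character onto ((((Lineage C,Lineage R),Lineage B),Lineage W),Lineage Z) (rooted by Outgroup) and count the minimum state changes it requires (Fitch parsimony):
I: 3; II: 2; III: 2.
Total tree length = 7.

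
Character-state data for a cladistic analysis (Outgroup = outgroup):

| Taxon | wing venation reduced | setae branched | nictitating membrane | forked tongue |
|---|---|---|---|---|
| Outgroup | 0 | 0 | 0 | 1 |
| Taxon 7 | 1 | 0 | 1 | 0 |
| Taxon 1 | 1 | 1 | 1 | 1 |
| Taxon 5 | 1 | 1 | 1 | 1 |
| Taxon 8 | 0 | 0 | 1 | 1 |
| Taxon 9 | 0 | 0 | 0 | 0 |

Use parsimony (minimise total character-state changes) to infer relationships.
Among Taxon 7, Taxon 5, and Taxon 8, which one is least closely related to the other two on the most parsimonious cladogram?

Character polarity is set by the outgroup: the derived state is whichever differs from the outgroup's state, so for forked tongue the derived state is '0', and for the remaining characters it is '1'.
wing venation reduced (derived state '1') is shared by Taxon 1, Taxon 5, and Taxon 7 — a synapomorphy uniting that clade.
Only Taxon 1 and Taxon 5 show the derived state '1' for setae branched, supporting them as a clade.
nictitating membrane (derived state '1') is shared by Taxon 1, Taxon 5, Taxon 7, and Taxon 8 — a synapomorphy uniting that clade.
forked tongue groups Taxon 7 and Taxon 9, which is incompatible with the clades supported by the remaining characters; treating it as convergent (homoplasy) costs fewer steps than any alternative tree.
Most parsimonious ingroup topology: (((Taxon 7,(Taxon 1,Taxon 5)),Taxon 8),Taxon 9).
Taxon 7 and Taxon 5 share a more recent common ancestor with each other than either does with Taxon 8, so Taxon 8 is the least closely related of the three.

Taxon 8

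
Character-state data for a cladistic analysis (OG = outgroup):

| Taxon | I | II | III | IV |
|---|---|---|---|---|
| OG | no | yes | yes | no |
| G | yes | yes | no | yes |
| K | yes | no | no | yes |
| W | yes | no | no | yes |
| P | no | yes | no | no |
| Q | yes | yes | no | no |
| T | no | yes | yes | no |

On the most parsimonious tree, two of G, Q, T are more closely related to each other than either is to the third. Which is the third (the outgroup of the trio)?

Character polarity is set by the outgroup: the derived state is whichever differs from the outgroup's state, so for II, III the derived state is 'no', and for the remaining characters it is 'yes'.
Only G, K, Q, and W show the derived state 'yes' for I, supporting them as a clade.
Only K and W show the derived state 'no' for II, supporting them as a clade.
III: derived state 'no' in G, K, P, Q, and W only — synapomorphy for {G, K, P, Q, W}.
IV (derived state 'yes') is shared by G, K, and W — a synapomorphy uniting that clade.
Most parsimonious ingroup topology: ((((G,(K,W)),Q),P),T).
G and Q share a more recent common ancestor with each other than either does with T, so T is the least closely related of the three.

T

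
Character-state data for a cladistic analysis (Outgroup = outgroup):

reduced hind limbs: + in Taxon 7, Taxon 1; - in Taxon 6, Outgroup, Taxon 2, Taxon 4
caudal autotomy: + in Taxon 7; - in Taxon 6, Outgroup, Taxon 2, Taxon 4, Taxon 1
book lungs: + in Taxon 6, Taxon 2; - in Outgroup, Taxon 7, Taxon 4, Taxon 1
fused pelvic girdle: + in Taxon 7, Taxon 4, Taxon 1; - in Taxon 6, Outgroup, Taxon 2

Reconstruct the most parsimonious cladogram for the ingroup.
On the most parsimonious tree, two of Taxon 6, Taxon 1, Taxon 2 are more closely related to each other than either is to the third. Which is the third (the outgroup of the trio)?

Taxon 1

The outgroup has state '-' for every character, so '+' is the derived state throughout.
reduced hind limbs (derived state '+') is shared by Taxon 1 and Taxon 7 — a synapomorphy uniting that clade.
caudal autotomy: derived state '+' in Taxon 7 only — an autapomorphy, so it tells us nothing about relationships among taxa.
Only Taxon 2 and Taxon 6 show the derived state '+' for book lungs, supporting them as a clade.
fused pelvic girdle: derived state '+' in Taxon 1, Taxon 4, and Taxon 7 only — synapomorphy for {Taxon 1, Taxon 4, Taxon 7}.
Most parsimonious ingroup topology: ((Taxon 2,Taxon 6),(Taxon 4,(Taxon 1,Taxon 7))).
Taxon 2 and Taxon 6 share a more recent common ancestor with each other than either does with Taxon 1, so Taxon 1 is the least closely related of the three.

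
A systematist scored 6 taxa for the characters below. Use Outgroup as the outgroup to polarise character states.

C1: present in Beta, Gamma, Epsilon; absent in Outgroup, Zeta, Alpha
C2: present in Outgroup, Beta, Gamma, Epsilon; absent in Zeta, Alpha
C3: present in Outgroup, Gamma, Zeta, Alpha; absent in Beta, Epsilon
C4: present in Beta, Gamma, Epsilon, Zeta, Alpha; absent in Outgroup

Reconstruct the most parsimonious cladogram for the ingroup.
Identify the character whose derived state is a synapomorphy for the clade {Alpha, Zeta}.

Character polarity is set by the outgroup: the derived state is whichever differs from the outgroup's state, so for C2, C3 the derived state is 'absent', and for the remaining characters it is 'present'.
C1: derived state 'present' in Beta, Epsilon, and Gamma only — synapomorphy for {Beta, Epsilon, Gamma}.
C2 (derived state 'absent') is shared by Alpha and Zeta — a synapomorphy uniting that clade.
Only Beta and Epsilon show the derived state 'absent' for C3, supporting them as a clade.
All ingroup taxa share the derived state 'present' for C4; it defines the ingroup but does not resolve relationships within it.
Most parsimonious ingroup topology: (((Beta,Epsilon),Gamma),(Zeta,Alpha)).
The clade {Alpha, Zeta} is supported by C2: its derived state 'absent' occurs in exactly those taxa and in no other taxon (including the outgroup).

C2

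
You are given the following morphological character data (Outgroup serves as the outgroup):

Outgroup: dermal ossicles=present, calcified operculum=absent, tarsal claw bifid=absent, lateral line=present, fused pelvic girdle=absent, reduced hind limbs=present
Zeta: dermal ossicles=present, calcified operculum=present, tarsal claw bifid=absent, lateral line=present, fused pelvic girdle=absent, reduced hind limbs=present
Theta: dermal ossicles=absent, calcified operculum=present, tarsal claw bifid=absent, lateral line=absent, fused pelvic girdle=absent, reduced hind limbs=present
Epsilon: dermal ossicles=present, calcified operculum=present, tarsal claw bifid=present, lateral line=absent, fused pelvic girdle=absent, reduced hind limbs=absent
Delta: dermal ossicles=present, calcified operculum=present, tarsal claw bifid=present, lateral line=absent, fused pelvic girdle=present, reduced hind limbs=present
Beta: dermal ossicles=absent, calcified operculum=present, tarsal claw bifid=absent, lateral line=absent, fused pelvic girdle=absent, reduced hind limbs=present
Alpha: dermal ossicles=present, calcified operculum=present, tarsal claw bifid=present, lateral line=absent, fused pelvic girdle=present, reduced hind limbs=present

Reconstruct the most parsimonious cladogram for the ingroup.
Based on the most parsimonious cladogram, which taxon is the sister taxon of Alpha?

Delta

Character polarity is set by the outgroup: the derived state is whichever differs from the outgroup's state, so for dermal ossicles, lateral line, reduced hind limbs the derived state is 'absent', and for the remaining characters it is 'present'.
dermal ossicles (derived state 'absent') is shared by Beta and Theta — a synapomorphy uniting that clade.
calcified operculum (derived state 'present') is shared by all ingroup taxa — unites the whole ingroup.
tarsal claw bifid (derived state 'present') is shared by Alpha, Delta, and Epsilon — a synapomorphy uniting that clade.
Only Alpha, Beta, Delta, Epsilon, and Theta show the derived state 'absent' for lateral line, supporting them as a clade.
fused pelvic girdle (derived state 'present') is shared by Alpha and Delta — a synapomorphy uniting that clade.
reduced hind limbs (derived state 'absent') is unique to Epsilon (autapomorphy; uninformative for grouping).
Most parsimonious ingroup topology: (Zeta,((Theta,Beta),(Epsilon,(Delta,Alpha)))).
Alpha and Delta form a cherry on this tree, so they are sister taxa.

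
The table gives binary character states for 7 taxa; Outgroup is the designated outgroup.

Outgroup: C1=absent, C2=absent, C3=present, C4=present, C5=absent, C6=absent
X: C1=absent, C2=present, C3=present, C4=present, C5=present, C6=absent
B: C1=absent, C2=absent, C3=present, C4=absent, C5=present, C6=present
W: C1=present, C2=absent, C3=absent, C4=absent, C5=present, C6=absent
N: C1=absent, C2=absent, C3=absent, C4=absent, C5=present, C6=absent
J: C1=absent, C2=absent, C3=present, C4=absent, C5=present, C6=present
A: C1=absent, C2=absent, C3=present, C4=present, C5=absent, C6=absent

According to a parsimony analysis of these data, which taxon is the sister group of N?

Character polarity is set by the outgroup: the derived state is whichever differs from the outgroup's state, so for C3, C4 the derived state is 'absent', and for the remaining characters it is 'present'.
C1: derived state 'present' in W only — an autapomorphy, so it tells us nothing about relationships among taxa.
C2 (derived state 'present') is unique to X (autapomorphy; uninformative for grouping).
Only N and W show the derived state 'absent' for C3, supporting them as a clade.
Only B, J, N, and W show the derived state 'absent' for C4, supporting them as a clade.
C5: derived state 'present' in B, J, N, W, and X only — synapomorphy for {B, J, N, W, X}.
C6: derived state 'present' in B and J only — synapomorphy for {B, J}.
Most parsimonious ingroup topology: ((X,((B,J),(W,N))),A).
N and W form a cherry on this tree, so they are sister taxa.

W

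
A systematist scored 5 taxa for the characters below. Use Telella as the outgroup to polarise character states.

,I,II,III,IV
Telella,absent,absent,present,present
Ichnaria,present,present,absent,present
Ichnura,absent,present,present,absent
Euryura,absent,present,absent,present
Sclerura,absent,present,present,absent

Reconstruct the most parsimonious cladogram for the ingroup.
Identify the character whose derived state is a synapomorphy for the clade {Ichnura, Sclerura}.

Character polarity is set by the outgroup: the derived state is whichever differs from the outgroup's state, so for III, IV the derived state is 'absent', and for the remaining characters it is 'present'.
I: derived state 'present' in Ichnaria only — an autapomorphy, so it tells us nothing about relationships among taxa.
II (derived state 'present') is shared by all ingroup taxa — unites the whole ingroup.
III: derived state 'absent' in Euryura and Ichnaria only — synapomorphy for {Euryura, Ichnaria}.
IV: derived state 'absent' in Ichnura and Sclerura only — synapomorphy for {Ichnura, Sclerura}.
Most parsimonious ingroup topology: ((Ichnaria,Euryura),(Ichnura,Sclerura)).
The clade {Ichnura, Sclerura} is supported by IV: its derived state 'absent' occurs in exactly those taxa and in no other taxon (including the outgroup).

IV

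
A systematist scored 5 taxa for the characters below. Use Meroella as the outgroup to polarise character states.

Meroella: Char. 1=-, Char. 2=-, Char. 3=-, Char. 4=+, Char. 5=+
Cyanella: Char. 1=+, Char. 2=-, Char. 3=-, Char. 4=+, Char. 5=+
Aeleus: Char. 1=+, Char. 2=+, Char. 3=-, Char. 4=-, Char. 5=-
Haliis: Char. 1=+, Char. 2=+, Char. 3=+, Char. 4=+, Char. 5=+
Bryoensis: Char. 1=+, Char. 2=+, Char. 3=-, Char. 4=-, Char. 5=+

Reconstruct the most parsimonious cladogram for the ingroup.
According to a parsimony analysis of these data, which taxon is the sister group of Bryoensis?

Character polarity is set by the outgroup: the derived state is whichever differs from the outgroup's state, so for Char. 4, Char. 5 the derived state is '-', and for the remaining characters it is '+'.
All ingroup taxa share the derived state '+' for Char. 1; it defines the ingroup but does not resolve relationships within it.
Char. 2 (derived state '+') is shared by Aeleus, Bryoensis, and Haliis — a synapomorphy uniting that clade.
Char. 3: derived state '+' in Haliis only — an autapomorphy, so it tells us nothing about relationships among taxa.
Char. 4: derived state '-' in Aeleus and Bryoensis only — synapomorphy for {Aeleus, Bryoensis}.
Char. 5 (derived state '-') is unique to Aeleus (autapomorphy; uninformative for grouping).
Most parsimonious ingroup topology: (Cyanella,((Aeleus,Bryoensis),Haliis)).
Bryoensis and Aeleus form a cherry on this tree, so they are sister taxa.

Aeleus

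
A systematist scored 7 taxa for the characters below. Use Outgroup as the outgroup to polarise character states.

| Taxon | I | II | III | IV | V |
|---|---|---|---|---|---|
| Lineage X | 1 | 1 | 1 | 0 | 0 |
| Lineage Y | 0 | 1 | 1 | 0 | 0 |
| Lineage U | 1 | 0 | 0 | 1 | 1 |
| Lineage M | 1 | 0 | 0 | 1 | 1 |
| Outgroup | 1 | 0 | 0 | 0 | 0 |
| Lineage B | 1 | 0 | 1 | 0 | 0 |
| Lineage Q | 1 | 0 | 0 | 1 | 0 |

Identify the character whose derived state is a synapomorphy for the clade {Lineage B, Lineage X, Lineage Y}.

Character polarity is set by the outgroup: the derived state is whichever differs from the outgroup's state, so for I the derived state is '0', and for the remaining characters it is '1'.
I (derived state '0') is unique to Lineage Y (autapomorphy; uninformative for grouping).
II: derived state '1' in Lineage X and Lineage Y only — synapomorphy for {Lineage X, Lineage Y}.
Only Lineage B, Lineage X, and Lineage Y show the derived state '1' for III, supporting them as a clade.
IV: derived state '1' in Lineage M, Lineage Q, and Lineage U only — synapomorphy for {Lineage M, Lineage Q, Lineage U}.
V: derived state '1' in Lineage M and Lineage U only — synapomorphy for {Lineage M, Lineage U}.
Most parsimonious ingroup topology: ((Lineage B,(Lineage Y,Lineage X)),((Lineage M,Lineage U),Lineage Q)).
The clade {Lineage B, Lineage X, Lineage Y} is supported by III: its derived state '1' occurs in exactly those taxa and in no other taxon (including the outgroup).

III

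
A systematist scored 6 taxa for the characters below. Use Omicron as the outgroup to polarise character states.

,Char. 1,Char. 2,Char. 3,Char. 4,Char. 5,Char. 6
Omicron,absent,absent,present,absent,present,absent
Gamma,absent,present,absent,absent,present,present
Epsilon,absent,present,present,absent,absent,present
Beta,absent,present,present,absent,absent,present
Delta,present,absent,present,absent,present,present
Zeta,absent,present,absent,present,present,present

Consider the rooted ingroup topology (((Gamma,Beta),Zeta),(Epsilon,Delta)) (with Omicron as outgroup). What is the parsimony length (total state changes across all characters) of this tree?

Map each character onto (((Gamma,Beta),Zeta),(Epsilon,Delta)) (rooted by Omicron) and count the minimum state changes it requires (Fitch parsimony):
Char. 1: 1; Char. 2: 2; Char. 3: 2; Char. 4: 1; Char. 5: 2; Char. 6: 1.
Total tree length = 9.

9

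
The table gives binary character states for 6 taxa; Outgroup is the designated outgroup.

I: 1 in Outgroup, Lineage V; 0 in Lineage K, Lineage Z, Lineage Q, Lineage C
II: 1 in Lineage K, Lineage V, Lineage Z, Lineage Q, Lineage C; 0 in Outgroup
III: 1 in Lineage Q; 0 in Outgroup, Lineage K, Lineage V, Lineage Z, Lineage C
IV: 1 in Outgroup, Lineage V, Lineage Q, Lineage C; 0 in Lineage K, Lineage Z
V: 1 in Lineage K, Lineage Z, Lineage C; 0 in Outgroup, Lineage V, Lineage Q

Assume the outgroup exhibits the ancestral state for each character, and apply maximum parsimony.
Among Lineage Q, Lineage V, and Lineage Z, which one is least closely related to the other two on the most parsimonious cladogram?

Character polarity is set by the outgroup: the derived state is whichever differs from the outgroup's state, so for I, IV the derived state is '0', and for the remaining characters it is '1'.
Only Lineage C, Lineage K, Lineage Q, and Lineage Z show the derived state '0' for I, supporting them as a clade.
II (derived state '1') is shared by all ingroup taxa — unites the whole ingroup.
III (derived state '1') is unique to Lineage Q (autapomorphy; uninformative for grouping).
Only Lineage K and Lineage Z show the derived state '0' for IV, supporting them as a clade.
V (derived state '1') is shared by Lineage C, Lineage K, and Lineage Z — a synapomorphy uniting that clade.
Most parsimonious ingroup topology: ((((Lineage K,Lineage Z),Lineage C),Lineage Q),Lineage V).
Lineage Q and Lineage Z share a more recent common ancestor with each other than either does with Lineage V, so Lineage V is the least closely related of the three.

Lineage V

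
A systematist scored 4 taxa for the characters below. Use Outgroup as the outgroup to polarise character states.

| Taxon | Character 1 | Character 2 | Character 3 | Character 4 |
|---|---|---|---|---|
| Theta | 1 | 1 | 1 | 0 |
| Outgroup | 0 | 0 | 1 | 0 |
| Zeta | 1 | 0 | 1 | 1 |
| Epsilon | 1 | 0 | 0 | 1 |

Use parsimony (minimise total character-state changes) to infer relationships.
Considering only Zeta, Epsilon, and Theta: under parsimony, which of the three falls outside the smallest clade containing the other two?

Theta

Character polarity is set by the outgroup: the derived state is whichever differs from the outgroup's state, so for Character 3 the derived state is '0', and for the remaining characters it is '1'.
Character 1 (derived state '1') is shared by all ingroup taxa — unites the whole ingroup.
Character 2 (derived state '1') is unique to Theta (autapomorphy; uninformative for grouping).
Character 3: derived state '0' in Epsilon only — an autapomorphy, so it tells us nothing about relationships among taxa.
Only Epsilon and Zeta show the derived state '1' for Character 4, supporting them as a clade.
Most parsimonious ingroup topology: ((Zeta,Epsilon),Theta).
Zeta and Epsilon share a more recent common ancestor with each other than either does with Theta, so Theta is the least closely related of the three.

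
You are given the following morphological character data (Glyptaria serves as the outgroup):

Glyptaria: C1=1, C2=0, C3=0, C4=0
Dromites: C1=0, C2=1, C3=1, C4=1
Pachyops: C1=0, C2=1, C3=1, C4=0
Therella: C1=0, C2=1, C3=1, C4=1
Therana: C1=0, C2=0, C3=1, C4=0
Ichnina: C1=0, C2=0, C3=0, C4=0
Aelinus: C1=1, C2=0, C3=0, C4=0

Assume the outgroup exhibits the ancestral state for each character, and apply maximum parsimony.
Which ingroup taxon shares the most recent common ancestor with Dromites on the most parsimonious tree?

Therella

Character polarity is set by the outgroup: the derived state is whichever differs from the outgroup's state, so for C1 the derived state is '0', and for the remaining characters it is '1'.
Only Dromites, Ichnina, Pachyops, Therana, and Therella show the derived state '0' for C1, supporting them as a clade.
C2 (derived state '1') is shared by Dromites, Pachyops, and Therella — a synapomorphy uniting that clade.
C3: derived state '1' in Dromites, Pachyops, Therana, and Therella only — synapomorphy for {Dromites, Pachyops, Therana, Therella}.
Only Dromites and Therella show the derived state '1' for C4, supporting them as a clade.
Most parsimonious ingroup topology: (((((Dromites,Therella),Pachyops),Therana),Ichnina),Aelinus).
Dromites and Therella form a cherry on this tree, so they are sister taxa.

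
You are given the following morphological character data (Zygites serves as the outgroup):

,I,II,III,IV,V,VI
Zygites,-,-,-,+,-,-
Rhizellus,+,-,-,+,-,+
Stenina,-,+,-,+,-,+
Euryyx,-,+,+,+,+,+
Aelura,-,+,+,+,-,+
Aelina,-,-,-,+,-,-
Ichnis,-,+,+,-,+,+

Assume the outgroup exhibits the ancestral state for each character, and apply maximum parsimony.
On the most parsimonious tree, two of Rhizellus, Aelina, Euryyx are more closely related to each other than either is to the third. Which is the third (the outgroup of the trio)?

Character polarity is set by the outgroup: the derived state is whichever differs from the outgroup's state, so for IV the derived state is '-', and for the remaining characters it is '+'.
I (derived state '+') is unique to Rhizellus (autapomorphy; uninformative for grouping).
II: derived state '+' in Aelura, Euryyx, Ichnis, and Stenina only — synapomorphy for {Aelura, Euryyx, Ichnis, Stenina}.
III (derived state '+') is shared by Aelura, Euryyx, and Ichnis — a synapomorphy uniting that clade.
IV (derived state '-') is unique to Ichnis (autapomorphy; uninformative for grouping).
Only Euryyx and Ichnis show the derived state '+' for V, supporting them as a clade.
VI: derived state '+' in Aelura, Euryyx, Ichnis, Rhizellus, and Stenina only — synapomorphy for {Aelura, Euryyx, Ichnis, Rhizellus, Stenina}.
Most parsimonious ingroup topology: ((Rhizellus,(Stenina,((Euryyx,Ichnis),Aelura))),Aelina).
Rhizellus and Euryyx share a more recent common ancestor with each other than either does with Aelina, so Aelina is the least closely related of the three.

Aelina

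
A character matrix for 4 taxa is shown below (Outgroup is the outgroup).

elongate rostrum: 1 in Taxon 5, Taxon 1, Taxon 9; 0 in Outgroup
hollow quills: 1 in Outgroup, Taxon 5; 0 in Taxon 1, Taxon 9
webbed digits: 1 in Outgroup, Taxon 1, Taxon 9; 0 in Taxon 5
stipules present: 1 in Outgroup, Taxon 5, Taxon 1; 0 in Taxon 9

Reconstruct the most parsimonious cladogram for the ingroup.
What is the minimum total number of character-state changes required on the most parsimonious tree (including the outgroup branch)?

4

Character polarity is set by the outgroup: the derived state is whichever differs from the outgroup's state, so for hollow quills, webbed digits, stipules present the derived state is '0', and for the remaining characters it is '1'.
elongate rostrum (derived state '1') is shared by all ingroup taxa — unites the whole ingroup.
Only Taxon 1 and Taxon 9 show the derived state '0' for hollow quills, supporting them as a clade.
webbed digits: derived state '0' in Taxon 5 only — an autapomorphy, so it tells us nothing about relationships among taxa.
stipules present (derived state '0') is unique to Taxon 9 (autapomorphy; uninformative for grouping).
Most parsimonious ingroup topology: (Taxon 5,(Taxon 1,Taxon 9)).
Changes per character on this tree: elongate rostrum: 1; hollow quills: 1; webbed digits: 1; stipules present: 1.
Total = 4.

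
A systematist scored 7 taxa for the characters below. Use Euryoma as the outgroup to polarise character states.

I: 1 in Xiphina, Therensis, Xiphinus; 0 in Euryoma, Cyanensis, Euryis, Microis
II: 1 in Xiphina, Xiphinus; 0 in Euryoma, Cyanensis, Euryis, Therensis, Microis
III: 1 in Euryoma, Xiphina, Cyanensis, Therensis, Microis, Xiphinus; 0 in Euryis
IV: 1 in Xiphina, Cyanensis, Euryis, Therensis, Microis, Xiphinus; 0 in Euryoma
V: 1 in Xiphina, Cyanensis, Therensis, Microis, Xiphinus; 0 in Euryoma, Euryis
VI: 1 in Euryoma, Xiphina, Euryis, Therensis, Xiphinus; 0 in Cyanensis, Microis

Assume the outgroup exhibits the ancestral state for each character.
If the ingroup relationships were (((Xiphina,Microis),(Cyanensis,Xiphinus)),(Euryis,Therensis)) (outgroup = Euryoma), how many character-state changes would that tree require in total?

Map each character onto (((Xiphina,Microis),(Cyanensis,Xiphinus)),(Euryis,Therensis)) (rooted by Euryoma) and count the minimum state changes it requires (Fitch parsimony):
I: 3; II: 2; III: 1; IV: 1; V: 2; VI: 2.
Total tree length = 11.

11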